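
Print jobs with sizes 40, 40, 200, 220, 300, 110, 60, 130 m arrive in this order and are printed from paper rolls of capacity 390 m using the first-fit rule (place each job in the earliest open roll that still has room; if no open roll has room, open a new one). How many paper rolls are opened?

4

  40 → roll 1 (new)  [load 40/390]
  40 → roll 1  [load 80/390]
  200 → roll 1  [load 280/390]
  220 → roll 2 (new)  [load 220/390]
  300 → roll 3 (new)  [load 300/390]
  110 → roll 1  [load 390/390]
  60 → roll 2  [load 280/390]
  130 → roll 4 (new)  [load 130/390]
4 paper rolls opened.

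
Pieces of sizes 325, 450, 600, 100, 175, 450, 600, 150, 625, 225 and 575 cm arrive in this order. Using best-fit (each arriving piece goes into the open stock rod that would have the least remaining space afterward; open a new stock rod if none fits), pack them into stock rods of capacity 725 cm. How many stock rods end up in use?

7

  325 → stock rod 1 (new)  [load 325/725]
  450 → stock rod 2 (new)  [load 450/725]
  600 → stock rod 3 (new)  [load 600/725]
  100 → stock rod 3  [load 700/725]
  175 → stock rod 2  [load 625/725]
  450 → stock rod 4 (new)  [load 450/725]
  600 → stock rod 5 (new)  [load 600/725]
  150 → stock rod 4  [load 600/725]
  625 → stock rod 6 (new)  [load 625/725]
  225 → stock rod 1  [load 550/725]
  575 → stock rod 7 (new)  [load 575/725]
7 stock rods opened.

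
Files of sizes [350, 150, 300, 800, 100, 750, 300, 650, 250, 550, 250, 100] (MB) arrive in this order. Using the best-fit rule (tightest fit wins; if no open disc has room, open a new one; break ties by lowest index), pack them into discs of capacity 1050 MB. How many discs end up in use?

5

  350 → disc 1 (new)  [load 350/1050]
  150 → disc 1  [load 500/1050]
  300 → disc 1  [load 800/1050]
  800 → disc 2 (new)  [load 800/1050]
  100 → disc 1  [load 900/1050]
  750 → disc 3 (new)  [load 750/1050]
  300 → disc 3  [load 1050/1050]
  650 → disc 4 (new)  [load 650/1050]
  250 → disc 2  [load 1050/1050]
  550 → disc 5 (new)  [load 550/1050]
  250 → disc 4  [load 900/1050]
  100 → disc 1  [load 1000/1050]
5 discs opened.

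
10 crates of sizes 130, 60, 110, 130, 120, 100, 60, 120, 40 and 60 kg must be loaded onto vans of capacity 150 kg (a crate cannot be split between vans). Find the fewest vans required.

8

Total = 130 + 130 + 120 + 120 + 110 + 100 + 60 + 60 + 60 + 40 = 930 kg.
Lower bound: ⌈930/150⌉ = 7 vans.
A packing using 8 vans:
  van 1: 130 = 130
  van 2: 130 = 130
  van 3: 120 = 120
  van 4: 120 = 120
  van 5: 110 + 40 = 150
  van 6: 100 = 100
  van 7: 60 + 60 = 120
  van 8: 60 = 60
No arrangement into 7 vans stays within capacity, so 8 is optimal.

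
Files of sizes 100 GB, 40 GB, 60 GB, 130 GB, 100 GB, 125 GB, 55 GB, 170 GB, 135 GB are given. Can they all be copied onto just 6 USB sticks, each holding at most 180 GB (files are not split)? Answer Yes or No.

A valid assignment using 6 USB sticks:
  USB stick 1: 170 = 170
  USB stick 2: 135 + 40 = 175
  USB stick 3: 130 = 130
  USB stick 4: 125 + 55 = 180
  USB stick 5: 100 + 60 = 160
  USB stick 6: 100 = 100
Every load is within 180 GB, so 6 USB sticks suffice.

Yes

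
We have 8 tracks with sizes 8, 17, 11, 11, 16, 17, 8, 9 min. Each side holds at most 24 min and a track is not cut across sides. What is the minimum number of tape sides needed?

Total = 17 + 17 + 16 + 11 + 11 + 9 + 8 + 8 = 97 min.
Lower bound: ⌈97/24⌉ = 5 tape sides.
A packing using 5 tape sides:
  side 1: 17 = 17
  side 2: 17 = 17
  side 3: 16 + 8 = 24
  side 4: 11 + 11 = 22
  side 5: 9 + 8 = 17
This matches the lower bound, so 5 is optimal.

5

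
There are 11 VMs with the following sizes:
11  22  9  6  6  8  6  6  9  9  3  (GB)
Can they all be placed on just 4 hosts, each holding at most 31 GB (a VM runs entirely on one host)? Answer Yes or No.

Yes

A valid assignment using 4 hosts:
  host 1: 22 + 9 = 31
  host 2: 11 + 9 + 9 = 29
  host 3: 8 + 6 + 6 + 6 + 3 = 29
  host 4: 6 = 6
Every load is within 31 GB, so 4 hosts suffice.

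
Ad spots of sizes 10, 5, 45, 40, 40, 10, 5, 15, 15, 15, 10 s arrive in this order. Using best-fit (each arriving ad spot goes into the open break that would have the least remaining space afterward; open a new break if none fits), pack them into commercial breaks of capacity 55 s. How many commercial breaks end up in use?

  10 → break 1 (new)  [load 10/55]
  5 → break 1  [load 15/55]
  45 → break 2 (new)  [load 45/55]
  40 → break 1  [load 55/55]
  40 → break 3 (new)  [load 40/55]
  10 → break 2  [load 55/55]
  5 → break 3  [load 45/55]
  15 → break 4 (new)  [load 15/55]
  15 → break 4  [load 30/55]
  15 → break 4  [load 45/55]
  10 → break 3  [load 55/55]
4 commercial breaks opened.

4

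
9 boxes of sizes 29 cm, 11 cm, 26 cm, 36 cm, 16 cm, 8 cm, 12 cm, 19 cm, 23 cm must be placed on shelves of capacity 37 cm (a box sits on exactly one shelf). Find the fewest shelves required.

5

Total = 36 + 29 + 26 + 23 + 19 + 16 + 12 + 11 + 8 = 180 cm.
Lower bound: ⌈180/37⌉ = 5 shelves.
A packing using 5 shelves:
  shelf 1: 36 = 36
  shelf 2: 29 + 8 = 37
  shelf 3: 26 + 11 = 37
  shelf 4: 23 + 12 = 35
  shelf 5: 19 + 16 = 35
This matches the lower bound, so 5 is optimal.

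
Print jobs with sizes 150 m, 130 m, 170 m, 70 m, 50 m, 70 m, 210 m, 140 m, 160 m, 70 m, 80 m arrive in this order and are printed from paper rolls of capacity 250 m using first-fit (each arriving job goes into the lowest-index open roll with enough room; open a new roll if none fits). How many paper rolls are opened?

6

  150 → roll 1 (new)  [load 150/250]
  130 → roll 2 (new)  [load 130/250]
  170 → roll 3 (new)  [load 170/250]
  70 → roll 1  [load 220/250]
  50 → roll 2  [load 180/250]
  70 → roll 2  [load 250/250]
  210 → roll 4 (new)  [load 210/250]
  140 → roll 5 (new)  [load 140/250]
  160 → roll 6 (new)  [load 160/250]
  70 → roll 3  [load 240/250]
  80 → roll 5  [load 220/250]
6 paper rolls opened.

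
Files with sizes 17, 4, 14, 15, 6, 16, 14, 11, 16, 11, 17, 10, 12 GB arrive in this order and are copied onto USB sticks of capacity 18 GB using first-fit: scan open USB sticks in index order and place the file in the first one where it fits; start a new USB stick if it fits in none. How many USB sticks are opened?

11

  17 → USB stick 1 (new)  [load 17/18]
  4 → USB stick 2 (new)  [load 4/18]
  14 → USB stick 2  [load 18/18]
  15 → USB stick 3 (new)  [load 15/18]
  6 → USB stick 4 (new)  [load 6/18]
  16 → USB stick 5 (new)  [load 16/18]
  14 → USB stick 6 (new)  [load 14/18]
  11 → USB stick 4  [load 17/18]
  16 → USB stick 7 (new)  [load 16/18]
  11 → USB stick 8 (new)  [load 11/18]
  17 → USB stick 9 (new)  [load 17/18]
  10 → USB stick 10 (new)  [load 10/18]
  12 → USB stick 11 (new)  [load 12/18]
11 USB sticks opened.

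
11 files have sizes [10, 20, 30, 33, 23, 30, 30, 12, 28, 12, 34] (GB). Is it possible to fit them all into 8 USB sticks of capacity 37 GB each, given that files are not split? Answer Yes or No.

No

Total = 262 GB; ⌈262/37⌉ = 8.
The bound of 8 does not rule out 8, but exhaustive search shows no assignment into 8 USB sticks of capacity 37 GB exists — the minimum is 9.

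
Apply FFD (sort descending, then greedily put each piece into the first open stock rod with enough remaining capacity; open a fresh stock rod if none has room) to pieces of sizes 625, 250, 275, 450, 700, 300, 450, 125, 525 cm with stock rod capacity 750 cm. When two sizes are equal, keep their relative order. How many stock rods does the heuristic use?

6

Sorted descending: 700, 625, 525, 450, 450, 300, 275, 250, 125.
  700 → stock rod 1 (new)  [load 700/750]
  625 → stock rod 2 (new)  [load 625/750]
  525 → stock rod 3 (new)  [load 525/750]
  450 → stock rod 4 (new)  [load 450/750]
  450 → stock rod 5 (new)  [load 450/750]
  300 → stock rod 4  [load 750/750]
  275 → stock rod 5  [load 725/750]
  250 → stock rod 6 (new)  [load 250/750]
  125 → stock rod 2  [load 750/750]
6 stock rods opened.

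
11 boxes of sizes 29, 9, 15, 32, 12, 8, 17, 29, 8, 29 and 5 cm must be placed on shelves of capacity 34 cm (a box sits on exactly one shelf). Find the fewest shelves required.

Total = 32 + 29 + 29 + 29 + 17 + 15 + 12 + 9 + 8 + 8 + 5 = 193 cm.
Lower bound: ⌈193/34⌉ = 6 shelves.
A packing using 7 shelves:
  shelf 1: 32 = 32
  shelf 2: 29 + 5 = 34
  shelf 3: 29 = 29
  shelf 4: 29 = 29
  shelf 5: 17 + 15 = 32
  shelf 6: 12 + 9 + 8 = 29
  shelf 7: 8 = 8
No arrangement into 6 shelves stays within capacity, so 7 is optimal.

7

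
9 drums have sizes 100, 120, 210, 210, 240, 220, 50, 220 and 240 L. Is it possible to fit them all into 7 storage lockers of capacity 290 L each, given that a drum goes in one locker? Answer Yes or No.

A valid assignment using 7 storage lockers:
  locker 1: 240 + 50 = 290
  locker 2: 240 = 240
  locker 3: 220 = 220
  locker 4: 220 = 220
  locker 5: 210 = 210
  locker 6: 210 = 210
  locker 7: 120 + 100 = 220
Every load is within 290 L, so 7 storage lockers suffice.

Yes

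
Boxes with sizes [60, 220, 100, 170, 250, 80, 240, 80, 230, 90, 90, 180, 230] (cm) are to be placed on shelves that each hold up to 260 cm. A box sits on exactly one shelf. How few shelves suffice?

9

Total = 250 + 240 + 230 + 230 + 220 + 180 + 170 + 100 + 90 + 90 + 80 + 80 + 60 = 2020 cm.
Lower bound: ⌈2020/260⌉ = 8 shelves.
A packing using 9 shelves:
  shelf 1: 250 = 250
  shelf 2: 240 = 240
  shelf 3: 230 = 230
  shelf 4: 230 = 230
  shelf 5: 220 = 220
  shelf 6: 180 + 80 = 260
  shelf 7: 170 + 90 = 260
  shelf 8: 100 + 90 + 60 = 250
  shelf 9: 80 = 80
No arrangement into 8 shelves stays within capacity, so 9 is optimal.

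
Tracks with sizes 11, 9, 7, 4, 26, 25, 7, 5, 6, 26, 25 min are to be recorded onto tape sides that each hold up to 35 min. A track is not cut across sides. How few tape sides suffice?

5

Total = 26 + 26 + 25 + 25 + 11 + 9 + 7 + 7 + 6 + 5 + 4 = 151 min.
Lower bound: ⌈151/35⌉ = 5 tape sides.
A packing using 5 tape sides:
  side 1: 26 + 9 = 35
  side 2: 26 + 7 = 33
  side 3: 25 + 7 = 32
  side 4: 25 + 6 + 4 = 35
  side 5: 11 + 5 = 16
This matches the lower bound, so 5 is optimal.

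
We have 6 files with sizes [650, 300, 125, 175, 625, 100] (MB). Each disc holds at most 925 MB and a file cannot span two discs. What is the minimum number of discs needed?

Total = 650 + 625 + 300 + 175 + 125 + 100 = 1975 MB.
Lower bound: ⌈1975/925⌉ = 3 discs.
A packing using 3 discs:
  disc 1: 650 + 175 + 100 = 925
  disc 2: 625 + 300 = 925
  disc 3: 125 = 125
This matches the lower bound, so 3 is optimal.

3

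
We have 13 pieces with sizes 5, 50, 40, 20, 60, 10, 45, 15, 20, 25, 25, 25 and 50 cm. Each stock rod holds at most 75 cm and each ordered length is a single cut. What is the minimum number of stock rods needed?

6

Total = 60 + 50 + 50 + 45 + 40 + 25 + 25 + 25 + 20 + 20 + 15 + 10 + 5 = 390 cm.
Lower bound: ⌈390/75⌉ = 6 stock rods.
A packing using 6 stock rods:
  stock rod 1: 60 + 15 = 75
  stock rod 2: 50 + 25 = 75
  stock rod 3: 50 + 25 = 75
  stock rod 4: 45 + 25 + 5 = 75
  stock rod 5: 40 + 20 + 10 = 70
  stock rod 6: 20 = 20
This matches the lower bound, so 6 is optimal.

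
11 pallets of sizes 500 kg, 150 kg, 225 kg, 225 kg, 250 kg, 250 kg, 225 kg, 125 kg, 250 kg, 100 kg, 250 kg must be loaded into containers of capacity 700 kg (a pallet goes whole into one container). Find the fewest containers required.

4

Total = 500 + 250 + 250 + 250 + 250 + 225 + 225 + 225 + 150 + 125 + 100 = 2550 kg.
Lower bound: ⌈2550/700⌉ = 4 containers.
A packing using 4 containers:
  container 1: 500 + 150 = 650
  container 2: 250 + 250 + 125 = 625
  container 3: 250 + 250 + 100 = 600
  container 4: 225 + 225 + 225 = 675
This matches the lower bound, so 4 is optimal.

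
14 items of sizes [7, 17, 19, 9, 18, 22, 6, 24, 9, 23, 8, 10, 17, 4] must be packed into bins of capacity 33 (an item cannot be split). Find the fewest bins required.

Total = 24 + 23 + 22 + 19 + 18 + 17 + 17 + 10 + 9 + 9 + 8 + 7 + 6 + 4 = 193.
Lower bound: ⌈193/33⌉ = 6 bins.
Also, 7 items each exceed 33/2, and no two of those can share a bin, so at least 7 bins are needed.
A packing using 7 bins:
  bin 1: 24 + 9 = 33
  bin 2: 23 + 10 = 33
  bin 3: 22 + 9 = 31
  bin 4: 19 + 8 + 6 = 33
  bin 5: 18 + 7 + 4 = 29
  bin 6: 17 = 17
  bin 7: 17 = 17
This matches the lower bound, so 7 is optimal.

7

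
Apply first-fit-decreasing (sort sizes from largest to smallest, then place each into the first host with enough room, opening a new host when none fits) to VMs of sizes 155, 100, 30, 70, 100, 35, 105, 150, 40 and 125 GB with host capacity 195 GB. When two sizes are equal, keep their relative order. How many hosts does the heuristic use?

Sorted descending: 155, 150, 125, 105, 100, 100, 70, 40, 35, 30.
  155 → host 1 (new)  [load 155/195]
  150 → host 2 (new)  [load 150/195]
  125 → host 3 (new)  [load 125/195]
  105 → host 4 (new)  [load 105/195]
  100 → host 5 (new)  [load 100/195]
  100 → host 6 (new)  [load 100/195]
  70 → host 3  [load 195/195]
  40 → host 1  [load 195/195]
  35 → host 2  [load 185/195]
  30 → host 4  [load 135/195]
6 hosts opened.

6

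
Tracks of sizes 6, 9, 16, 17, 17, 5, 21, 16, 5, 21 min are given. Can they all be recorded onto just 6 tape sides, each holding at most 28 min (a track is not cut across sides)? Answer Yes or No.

A valid assignment using 6 tape sides:
  side 1: 21 + 6 = 27
  side 2: 21 + 5 = 26
  side 3: 17 + 9 = 26
  side 4: 17 + 5 = 22
  side 5: 16 = 16
  side 6: 16 = 16
Every load is within 28 min, so 6 tape sides suffice.

Yes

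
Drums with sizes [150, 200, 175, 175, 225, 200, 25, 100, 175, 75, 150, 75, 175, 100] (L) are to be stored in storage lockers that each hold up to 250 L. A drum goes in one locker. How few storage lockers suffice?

Total = 225 + 200 + 200 + 175 + 175 + 175 + 175 + 150 + 150 + 100 + 100 + 75 + 75 + 25 = 2000 L.
Lower bound: ⌈2000/250⌉ = 8 storage lockers.
Also, 9 drums each exceed 125 L, and no two of those can share a locker, so at least 9 storage lockers are needed.
A packing using 9 storage lockers:
  locker 1: 225 + 25 = 250
  locker 2: 200 = 200
  locker 3: 200 = 200
  locker 4: 175 + 75 = 250
  locker 5: 175 + 75 = 250
  locker 6: 175 = 175
  locker 7: 175 = 175
  locker 8: 150 + 100 = 250
  locker 9: 150 + 100 = 250
This matches the lower bound, so 9 is optimal.

9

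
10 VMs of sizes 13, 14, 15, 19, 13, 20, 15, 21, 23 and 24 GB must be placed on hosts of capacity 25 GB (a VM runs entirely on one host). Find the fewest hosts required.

Total = 24 + 23 + 21 + 20 + 19 + 15 + 15 + 14 + 13 + 13 = 177 GB.
Lower bound: ⌈177/25⌉ = 8 hosts.
Also, 10 VMs each exceed 25/2 GB, and no two of those can share a host, so at least 10 hosts are needed.
A packing using 10 hosts:
  host 1: 24 = 24
  host 2: 23 = 23
  host 3: 21 = 21
  host 4: 20 = 20
  host 5: 19 = 19
  host 6: 15 = 15
  host 7: 15 = 15
  host 8: 14 = 14
  host 9: 13 = 13
  host 10: 13 = 13
This matches the lower bound, so 10 is optimal.

10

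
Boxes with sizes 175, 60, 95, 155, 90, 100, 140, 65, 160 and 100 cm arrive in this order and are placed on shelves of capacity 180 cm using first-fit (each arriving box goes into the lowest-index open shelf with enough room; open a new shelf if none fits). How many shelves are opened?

  175 → shelf 1 (new)  [load 175/180]
  60 → shelf 2 (new)  [load 60/180]
  95 → shelf 2  [load 155/180]
  155 → shelf 3 (new)  [load 155/180]
  90 → shelf 4 (new)  [load 90/180]
  100 → shelf 5 (new)  [load 100/180]
  140 → shelf 6 (new)  [load 140/180]
  65 → shelf 4  [load 155/180]
  160 → shelf 7 (new)  [load 160/180]
  100 → shelf 8 (new)  [load 100/180]
8 shelves opened.

8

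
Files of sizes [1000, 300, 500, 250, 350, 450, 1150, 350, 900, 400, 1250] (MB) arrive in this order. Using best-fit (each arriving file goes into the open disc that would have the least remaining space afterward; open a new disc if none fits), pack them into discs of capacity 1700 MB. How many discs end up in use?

  1000 → disc 1 (new)  [load 1000/1700]
  300 → disc 1  [load 1300/1700]
  500 → disc 2 (new)  [load 500/1700]
  250 → disc 1  [load 1550/1700]
  350 → disc 2  [load 850/1700]
  450 → disc 2  [load 1300/1700]
  1150 → disc 3 (new)  [load 1150/1700]
  350 → disc 2  [load 1650/1700]
  900 → disc 4 (new)  [load 900/1700]
  400 → disc 3  [load 1550/1700]
  1250 → disc 5 (new)  [load 1250/1700]
5 discs opened.

5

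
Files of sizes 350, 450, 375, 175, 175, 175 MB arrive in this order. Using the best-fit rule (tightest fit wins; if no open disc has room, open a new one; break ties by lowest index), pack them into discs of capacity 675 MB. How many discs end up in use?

  350 → disc 1 (new)  [load 350/675]
  450 → disc 2 (new)  [load 450/675]
  375 → disc 3 (new)  [load 375/675]
  175 → disc 2  [load 625/675]
  175 → disc 3  [load 550/675]
  175 → disc 1  [load 525/675]
3 discs opened.

3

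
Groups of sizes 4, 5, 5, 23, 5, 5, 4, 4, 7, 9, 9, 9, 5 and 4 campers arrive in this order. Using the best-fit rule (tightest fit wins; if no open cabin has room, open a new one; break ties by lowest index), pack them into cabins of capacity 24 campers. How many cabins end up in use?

5

  4 → cabin 1 (new)  [load 4/24]
  5 → cabin 1  [load 9/24]
  5 → cabin 1  [load 14/24]
  23 → cabin 2 (new)  [load 23/24]
  5 → cabin 1  [load 19/24]
  5 → cabin 1  [load 24/24]
  4 → cabin 3 (new)  [load 4/24]
  4 → cabin 3  [load 8/24]
  7 → cabin 3  [load 15/24]
  9 → cabin 3  [load 24/24]
  9 → cabin 4 (new)  [load 9/24]
  9 → cabin 4  [load 18/24]
  5 → cabin 4  [load 23/24]
  4 → cabin 5 (new)  [load 4/24]
5 cabins opened.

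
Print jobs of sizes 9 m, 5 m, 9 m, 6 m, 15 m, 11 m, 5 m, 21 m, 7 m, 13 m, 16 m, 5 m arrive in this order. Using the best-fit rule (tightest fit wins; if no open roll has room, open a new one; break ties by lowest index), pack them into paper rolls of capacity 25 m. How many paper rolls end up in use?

6

  9 → roll 1 (new)  [load 9/25]
  5 → roll 1  [load 14/25]
  9 → roll 1  [load 23/25]
  6 → roll 2 (new)  [load 6/25]
  15 → roll 2  [load 21/25]
  11 → roll 3 (new)  [load 11/25]
  5 → roll 3  [load 16/25]
  21 → roll 4 (new)  [load 21/25]
  7 → roll 3  [load 23/25]
  13 → roll 5 (new)  [load 13/25]
  16 → roll 6 (new)  [load 16/25]
  5 → roll 6  [load 21/25]
6 paper rolls opened.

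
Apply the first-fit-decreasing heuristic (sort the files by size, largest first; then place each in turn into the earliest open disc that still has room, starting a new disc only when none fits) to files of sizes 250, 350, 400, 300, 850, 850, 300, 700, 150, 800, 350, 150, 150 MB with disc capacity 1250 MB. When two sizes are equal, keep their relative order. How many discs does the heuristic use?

Sorted descending: 850, 850, 800, 700, 400, 350, 350, 300, 300, 250, 150, 150, 150.
  850 → disc 1 (new)  [load 850/1250]
  850 → disc 2 (new)  [load 850/1250]
  800 → disc 3 (new)  [load 800/1250]
  700 → disc 4 (new)  [load 700/1250]
  400 → disc 1  [load 1250/1250]
  350 → disc 2  [load 1200/1250]
  350 → disc 3  [load 1150/1250]
  300 → disc 4  [load 1000/1250]
  300 → disc 5 (new)  [load 300/1250]
  250 → disc 4  [load 1250/1250]
  150 → disc 5  [load 450/1250]
  150 → disc 5  [load 600/1250]
  150 → disc 5  [load 750/1250]
5 discs opened.

5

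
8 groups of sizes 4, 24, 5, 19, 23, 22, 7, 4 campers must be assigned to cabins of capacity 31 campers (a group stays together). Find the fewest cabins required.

Total = 24 + 23 + 22 + 19 + 7 + 5 + 4 + 4 = 108 campers.
Lower bound: ⌈108/31⌉ = 4 cabins.
A packing using 4 cabins:
  cabin 1: 24 + 7 = 31
  cabin 2: 23 + 5 = 28
  cabin 3: 22 + 4 + 4 = 30
  cabin 4: 19 = 19
This matches the lower bound, so 4 is optimal.

4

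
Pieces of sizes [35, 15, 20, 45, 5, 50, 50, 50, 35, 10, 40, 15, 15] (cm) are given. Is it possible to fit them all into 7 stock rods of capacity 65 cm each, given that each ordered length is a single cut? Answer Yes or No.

A valid assignment using 7 stock rods:
  stock rod 1: 50 + 15 = 65
  stock rod 2: 50 + 15 = 65
  stock rod 3: 50 + 15 = 65
  stock rod 4: 45 + 20 = 65
  stock rod 5: 40 + 10 + 5 = 55
  stock rod 6: 35 = 35
  stock rod 7: 35 = 35
Every load is within 65 cm, so 7 stock rods suffice.

Yes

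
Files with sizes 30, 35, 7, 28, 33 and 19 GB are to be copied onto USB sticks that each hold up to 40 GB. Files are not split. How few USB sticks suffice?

5

Total = 35 + 33 + 30 + 28 + 19 + 7 = 152 GB.
Lower bound: ⌈152/40⌉ = 4 USB sticks.
A packing using 5 USB sticks:
  USB stick 1: 35 = 35
  USB stick 2: 33 + 7 = 40
  USB stick 3: 30 = 30
  USB stick 4: 28 = 28
  USB stick 5: 19 = 19
No arrangement into 4 USB sticks stays within capacity, so 5 is optimal.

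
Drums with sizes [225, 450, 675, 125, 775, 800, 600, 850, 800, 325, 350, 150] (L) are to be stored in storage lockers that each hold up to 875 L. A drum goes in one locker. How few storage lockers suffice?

Total = 850 + 800 + 800 + 775 + 675 + 600 + 450 + 350 + 325 + 225 + 150 + 125 = 6125 L.
Lower bound: ⌈6125/875⌉ = 7 storage lockers.
A packing using 8 storage lockers:
  locker 1: 850 = 850
  locker 2: 800 = 800
  locker 3: 800 = 800
  locker 4: 775 = 775
  locker 5: 675 + 150 = 825
  locker 6: 600 + 225 = 825
  locker 7: 450 + 350 = 800
  locker 8: 325 + 125 = 450
No arrangement into 7 storage lockers stays within capacity, so 8 is optimal.

8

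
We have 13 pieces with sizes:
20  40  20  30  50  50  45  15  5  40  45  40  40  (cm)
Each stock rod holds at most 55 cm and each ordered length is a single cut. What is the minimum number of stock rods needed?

10

Total = 50 + 50 + 45 + 45 + 40 + 40 + 40 + 40 + 30 + 20 + 20 + 15 + 5 = 440 cm.
Lower bound: ⌈440/55⌉ = 8 stock rods.
Also, 9 pieces each exceed 55/2 cm, and no two of those can share a stock rod, so at least 9 stock rods are needed.
A packing using 10 stock rods:
  stock rod 1: 50 + 5 = 55
  stock rod 2: 50 = 50
  stock rod 3: 45 = 45
  stock rod 4: 45 = 45
  stock rod 5: 40 + 15 = 55
  stock rod 6: 40 = 40
  stock rod 7: 40 = 40
  stock rod 8: 40 = 40
  stock rod 9: 30 + 20 = 50
  stock rod 10: 20 = 20
No arrangement into 9 stock rods stays within capacity, so 10 is optimal.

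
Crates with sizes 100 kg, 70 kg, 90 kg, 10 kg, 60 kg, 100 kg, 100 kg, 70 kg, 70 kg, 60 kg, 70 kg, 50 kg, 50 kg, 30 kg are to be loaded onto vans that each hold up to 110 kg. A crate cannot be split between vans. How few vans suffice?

10

Total = 100 + 100 + 100 + 90 + 70 + 70 + 70 + 70 + 60 + 60 + 50 + 50 + 30 + 10 = 930 kg.
Lower bound: ⌈930/110⌉ = 9 vans.
Also, 10 crates each exceed 55 kg, and no two of those can share a van, so at least 10 vans are needed.
A packing using 10 vans:
  van 1: 100 + 10 = 110
  van 2: 100 = 100
  van 3: 100 = 100
  van 4: 90 = 90
  van 5: 70 + 30 = 100
  van 6: 70 = 70
  van 7: 70 = 70
  van 8: 70 = 70
  van 9: 60 + 50 = 110
  van 10: 60 + 50 = 110
This matches the lower bound, so 10 is optimal.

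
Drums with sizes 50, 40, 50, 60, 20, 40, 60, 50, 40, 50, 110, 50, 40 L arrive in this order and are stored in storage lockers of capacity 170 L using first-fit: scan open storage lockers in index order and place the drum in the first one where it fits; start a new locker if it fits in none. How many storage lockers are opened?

5

  50 → locker 1 (new)  [load 50/170]
  40 → locker 1  [load 90/170]
  50 → locker 1  [load 140/170]
  60 → locker 2 (new)  [load 60/170]
  20 → locker 1  [load 160/170]
  40 → locker 2  [load 100/170]
  60 → locker 2  [load 160/170]
  50 → locker 3 (new)  [load 50/170]
  40 → locker 3  [load 90/170]
  50 → locker 3  [load 140/170]
  110 → locker 4 (new)  [load 110/170]
  50 → locker 4  [load 160/170]
  40 → locker 5 (new)  [load 40/170]
5 storage lockers opened.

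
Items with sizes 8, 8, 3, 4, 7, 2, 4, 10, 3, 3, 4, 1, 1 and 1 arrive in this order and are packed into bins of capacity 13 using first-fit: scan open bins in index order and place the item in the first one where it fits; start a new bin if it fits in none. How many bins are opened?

5

  8 → bin 1 (new)  [load 8/13]
  8 → bin 2 (new)  [load 8/13]
  3 → bin 1  [load 11/13]
  4 → bin 2  [load 12/13]
  7 → bin 3 (new)  [load 7/13]
  2 → bin 1  [load 13/13]
  4 → bin 3  [load 11/13]
  10 → bin 4 (new)  [load 10/13]
  3 → bin 4  [load 13/13]
  3 → bin 5 (new)  [load 3/13]
  4 → bin 5  [load 7/13]
  1 → bin 2  [load 13/13]
  1 → bin 3  [load 12/13]
  1 → bin 3  [load 13/13]
5 bins opened.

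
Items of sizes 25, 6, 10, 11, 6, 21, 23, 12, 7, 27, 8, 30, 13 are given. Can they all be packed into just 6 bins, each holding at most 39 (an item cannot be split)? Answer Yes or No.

A valid assignment using 6 bins:
  bin 1: 30 + 8 = 38
  bin 2: 27 + 12 = 39
  bin 3: 25 + 13 = 38
  bin 4: 23 + 11 = 34
  bin 5: 21 + 10 + 7 = 38
  bin 6: 6 + 6 = 12
Every load is within 39, so 6 bins suffice.

Yes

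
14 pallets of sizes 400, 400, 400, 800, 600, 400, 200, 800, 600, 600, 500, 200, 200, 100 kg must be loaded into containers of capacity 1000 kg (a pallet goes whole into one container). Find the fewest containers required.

7

Total = 800 + 800 + 600 + 600 + 600 + 500 + 400 + 400 + 400 + 400 + 200 + 200 + 200 + 100 = 6200 kg.
Lower bound: ⌈6200/1000⌉ = 7 containers.
A packing using 7 containers:
  container 1: 800 + 200 = 1000
  container 2: 800 + 200 = 1000
  container 3: 600 + 400 = 1000
  container 4: 600 + 400 = 1000
  container 5: 600 + 400 = 1000
  container 6: 500 + 400 + 100 = 1000
  container 7: 200 = 200
This matches the lower bound, so 7 is optimal.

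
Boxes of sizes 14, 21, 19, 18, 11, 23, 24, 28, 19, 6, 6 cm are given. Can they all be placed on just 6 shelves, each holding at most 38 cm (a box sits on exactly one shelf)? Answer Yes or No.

Yes

A valid assignment using 6 shelves:
  shelf 1: 28 + 6 = 34
  shelf 2: 24 + 14 = 38
  shelf 3: 23 + 11 = 34
  shelf 4: 21 + 6 = 27
  shelf 5: 19 + 19 = 38
  shelf 6: 18 = 18
Every load is within 38 cm, so 6 shelves suffice.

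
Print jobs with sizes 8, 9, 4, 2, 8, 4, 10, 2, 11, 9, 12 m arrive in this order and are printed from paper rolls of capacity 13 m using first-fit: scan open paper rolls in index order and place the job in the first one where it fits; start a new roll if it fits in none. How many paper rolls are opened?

  8 → roll 1 (new)  [load 8/13]
  9 → roll 2 (new)  [load 9/13]
  4 → roll 1  [load 12/13]
  2 → roll 2  [load 11/13]
  8 → roll 3 (new)  [load 8/13]
  4 → roll 3  [load 12/13]
  10 → roll 4 (new)  [load 10/13]
  2 → roll 2  [load 13/13]
  11 → roll 5 (new)  [load 11/13]
  9 → roll 6 (new)  [load 9/13]
  12 → roll 7 (new)  [load 12/13]
7 paper rolls opened.

7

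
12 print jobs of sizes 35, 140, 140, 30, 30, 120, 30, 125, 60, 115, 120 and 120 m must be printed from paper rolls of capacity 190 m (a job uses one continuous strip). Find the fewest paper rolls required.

7

Total = 140 + 140 + 125 + 120 + 120 + 120 + 115 + 60 + 35 + 30 + 30 + 30 = 1065 m.
Lower bound: ⌈1065/190⌉ = 6 paper rolls.
Also, 7 print jobs each exceed 95 m, and no two of those can share a roll, so at least 7 paper rolls are needed.
A packing using 7 paper rolls:
  roll 1: 140 + 35 = 175
  roll 2: 140 + 30 = 170
  roll 3: 125 + 60 = 185
  roll 4: 120 + 30 + 30 = 180
  roll 5: 120 = 120
  roll 6: 120 = 120
  roll 7: 115 = 115
This matches the lower bound, so 7 is optimal.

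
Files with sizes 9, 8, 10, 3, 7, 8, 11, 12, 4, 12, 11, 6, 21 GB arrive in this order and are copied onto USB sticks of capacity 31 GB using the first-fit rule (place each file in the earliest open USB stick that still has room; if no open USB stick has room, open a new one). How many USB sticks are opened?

5

  9 → USB stick 1 (new)  [load 9/31]
  8 → USB stick 1  [load 17/31]
  10 → USB stick 1  [load 27/31]
  3 → USB stick 1  [load 30/31]
  7 → USB stick 2 (new)  [load 7/31]
  8 → USB stick 2  [load 15/31]
  11 → USB stick 2  [load 26/31]
  12 → USB stick 3 (new)  [load 12/31]
  4 → USB stick 2  [load 30/31]
  12 → USB stick 3  [load 24/31]
  11 → USB stick 4 (new)  [load 11/31]
  6 → USB stick 3  [load 30/31]
  21 → USB stick 5 (new)  [load 21/31]
5 USB sticks opened.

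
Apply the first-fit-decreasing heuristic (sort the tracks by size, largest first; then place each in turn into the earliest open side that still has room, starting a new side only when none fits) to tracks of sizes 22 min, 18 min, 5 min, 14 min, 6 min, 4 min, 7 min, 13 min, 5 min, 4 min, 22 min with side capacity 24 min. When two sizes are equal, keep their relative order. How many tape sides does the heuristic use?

Sorted descending: 22, 22, 18, 14, 13, 7, 6, 5, 5, 4, 4.
  22 → side 1 (new)  [load 22/24]
  22 → side 2 (new)  [load 22/24]
  18 → side 3 (new)  [load 18/24]
  14 → side 4 (new)  [load 14/24]
  13 → side 5 (new)  [load 13/24]
  7 → side 4  [load 21/24]
  6 → side 3  [load 24/24]
  5 → side 5  [load 18/24]
  5 → side 5  [load 23/24]
  4 → side 6 (new)  [load 4/24]
  4 → side 6  [load 8/24]
6 tape sides opened.

6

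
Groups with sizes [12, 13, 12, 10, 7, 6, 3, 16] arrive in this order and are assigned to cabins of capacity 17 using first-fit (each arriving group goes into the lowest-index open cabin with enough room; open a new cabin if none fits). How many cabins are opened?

  12 → cabin 1 (new)  [load 12/17]
  13 → cabin 2 (new)  [load 13/17]
  12 → cabin 3 (new)  [load 12/17]
  10 → cabin 4 (new)  [load 10/17]
  7 → cabin 4  [load 17/17]
  6 → cabin 5 (new)  [load 6/17]
  3 → cabin 1  [load 15/17]
  16 → cabin 6 (new)  [load 16/17]
6 cabins opened.

6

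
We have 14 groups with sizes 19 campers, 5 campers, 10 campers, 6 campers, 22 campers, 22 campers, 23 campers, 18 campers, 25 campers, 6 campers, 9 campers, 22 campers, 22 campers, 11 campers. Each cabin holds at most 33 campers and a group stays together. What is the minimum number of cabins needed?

Total = 25 + 23 + 22 + 22 + 22 + 22 + 19 + 18 + 11 + 10 + 9 + 6 + 6 + 5 = 220 campers.
Lower bound: ⌈220/33⌉ = 7 cabins.
Also, 8 groups each exceed 33/2 campers, and no two of those can share a cabin, so at least 8 cabins are needed.
A packing using 8 cabins:
  cabin 1: 25 + 6 = 31
  cabin 2: 23 + 10 = 33
  cabin 3: 22 + 11 = 33
  cabin 4: 22 + 9 = 31
  cabin 5: 22 + 6 + 5 = 33
  cabin 6: 22 = 22
  cabin 7: 19 = 19
  cabin 8: 18 = 18
This matches the lower bound, so 8 is optimal.

8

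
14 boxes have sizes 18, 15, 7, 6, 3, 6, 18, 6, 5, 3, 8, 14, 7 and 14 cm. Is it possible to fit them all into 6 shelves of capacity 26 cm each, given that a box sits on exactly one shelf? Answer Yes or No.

Yes

A valid assignment using 6 shelves:
  shelf 1: 18 + 8 = 26
  shelf 2: 18 + 7 = 25
  shelf 3: 15 + 7 + 3 = 25
  shelf 4: 14 + 6 + 6 = 26
  shelf 5: 14 + 6 + 5 = 25
  shelf 6: 3 = 3
Every load is within 26 cm, so 6 shelves suffice.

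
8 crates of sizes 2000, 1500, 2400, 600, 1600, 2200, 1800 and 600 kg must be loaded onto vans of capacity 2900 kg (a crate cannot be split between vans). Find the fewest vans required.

6

Total = 2400 + 2200 + 2000 + 1800 + 1600 + 1500 + 600 + 600 = 12700 kg.
Lower bound: ⌈12700/2900⌉ = 5 vans.
Also, 6 crates each exceed 1450 kg, and no two of those can share a van, so at least 6 vans are needed.
A packing using 6 vans:
  van 1: 2400 = 2400
  van 2: 2200 + 600 = 2800
  van 3: 2000 + 600 = 2600
  van 4: 1800 = 1800
  van 5: 1600 = 1600
  van 6: 1500 = 1500
This matches the lower bound, so 6 is optimal.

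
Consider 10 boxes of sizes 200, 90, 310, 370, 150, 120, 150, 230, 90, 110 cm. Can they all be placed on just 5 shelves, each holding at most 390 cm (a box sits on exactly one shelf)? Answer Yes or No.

Yes

A valid assignment using 5 shelves:
  shelf 1: 370 = 370
  shelf 2: 310 = 310
  shelf 3: 230 + 150 = 380
  shelf 4: 200 + 90 + 90 = 380
  shelf 5: 150 + 120 + 110 = 380
Every load is within 390 cm, so 5 shelves suffice.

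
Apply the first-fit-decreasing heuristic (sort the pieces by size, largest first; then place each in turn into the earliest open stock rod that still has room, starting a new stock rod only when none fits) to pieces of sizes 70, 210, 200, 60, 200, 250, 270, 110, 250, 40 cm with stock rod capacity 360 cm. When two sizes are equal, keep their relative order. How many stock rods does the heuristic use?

Sorted descending: 270, 250, 250, 210, 200, 200, 110, 70, 60, 40.
  270 → stock rod 1 (new)  [load 270/360]
  250 → stock rod 2 (new)  [load 250/360]
  250 → stock rod 3 (new)  [load 250/360]
  210 → stock rod 4 (new)  [load 210/360]
  200 → stock rod 5 (new)  [load 200/360]
  200 → stock rod 6 (new)  [load 200/360]
  110 → stock rod 2  [load 360/360]
  70 → stock rod 1  [load 340/360]
  60 → stock rod 3  [load 310/360]
  40 → stock rod 3  [load 350/360]
6 stock rods opened.

6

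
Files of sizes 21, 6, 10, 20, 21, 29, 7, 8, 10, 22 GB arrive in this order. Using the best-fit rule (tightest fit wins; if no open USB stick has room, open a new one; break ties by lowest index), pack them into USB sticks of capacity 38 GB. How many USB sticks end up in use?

5

  21 → USB stick 1 (new)  [load 21/38]
  6 → USB stick 1  [load 27/38]
  10 → USB stick 1  [load 37/38]
  20 → USB stick 2 (new)  [load 20/38]
  21 → USB stick 3 (new)  [load 21/38]
  29 → USB stick 4 (new)  [load 29/38]
  7 → USB stick 4  [load 36/38]
  8 → USB stick 3  [load 29/38]
  10 → USB stick 2  [load 30/38]
  22 → USB stick 5 (new)  [load 22/38]
5 USB sticks opened.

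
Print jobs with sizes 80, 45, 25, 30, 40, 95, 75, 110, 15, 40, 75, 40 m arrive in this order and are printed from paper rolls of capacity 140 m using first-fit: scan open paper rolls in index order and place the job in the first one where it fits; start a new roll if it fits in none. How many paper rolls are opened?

6

  80 → roll 1 (new)  [load 80/140]
  45 → roll 1  [load 125/140]
  25 → roll 2 (new)  [load 25/140]
  30 → roll 2  [load 55/140]
  40 → roll 2  [load 95/140]
  95 → roll 3 (new)  [load 95/140]
  75 → roll 4 (new)  [load 75/140]
  110 → roll 5 (new)  [load 110/140]
  15 → roll 1  [load 140/140]
  40 → roll 2  [load 135/140]
  75 → roll 6 (new)  [load 75/140]
  40 → roll 3  [load 135/140]
6 paper rolls opened.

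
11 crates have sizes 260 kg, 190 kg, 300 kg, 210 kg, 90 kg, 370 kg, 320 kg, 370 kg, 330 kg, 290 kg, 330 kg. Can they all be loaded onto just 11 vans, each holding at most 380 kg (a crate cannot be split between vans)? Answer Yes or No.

A valid assignment using 10 vans:
  van 1: 370 = 370
  van 2: 370 = 370
  van 3: 330 = 330
  van 4: 330 = 330
  van 5: 320 = 320
  van 6: 300 = 300
  van 7: 290 + 90 = 380
  van 8: 260 = 260
  van 9: 210 = 210
  van 10: 190 = 190
That uses only 10 ≤ 11, so 11 vans are enough.

Yes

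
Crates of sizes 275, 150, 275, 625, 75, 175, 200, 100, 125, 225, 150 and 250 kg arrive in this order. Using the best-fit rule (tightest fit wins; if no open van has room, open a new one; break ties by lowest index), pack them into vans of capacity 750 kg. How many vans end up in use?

4

  275 → van 1 (new)  [load 275/750]
  150 → van 1  [load 425/750]
  275 → van 1  [load 700/750]
  625 → van 2 (new)  [load 625/750]
  75 → van 2  [load 700/750]
  175 → van 3 (new)  [load 175/750]
  200 → van 3  [load 375/750]
  100 → van 3  [load 475/750]
  125 → van 3  [load 600/750]
  225 → van 4 (new)  [load 225/750]
  150 → van 3  [load 750/750]
  250 → van 4  [load 475/750]
4 vans opened.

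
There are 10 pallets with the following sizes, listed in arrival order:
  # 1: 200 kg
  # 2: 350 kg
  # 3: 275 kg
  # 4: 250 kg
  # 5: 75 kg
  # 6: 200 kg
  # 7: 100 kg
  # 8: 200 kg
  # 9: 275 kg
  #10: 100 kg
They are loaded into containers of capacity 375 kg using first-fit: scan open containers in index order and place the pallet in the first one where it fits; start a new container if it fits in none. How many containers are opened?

  200 → container 1 (new)  [load 200/375]
  350 → container 2 (new)  [load 350/375]
  275 → container 3 (new)  [load 275/375]
  250 → container 4 (new)  [load 250/375]
  75 → container 1  [load 275/375]
  200 → container 5 (new)  [load 200/375]
  100 → container 1  [load 375/375]
  200 → container 6 (new)  [load 200/375]
  275 → container 7 (new)  [load 275/375]
  100 → container 3  [load 375/375]
7 containers opened.

7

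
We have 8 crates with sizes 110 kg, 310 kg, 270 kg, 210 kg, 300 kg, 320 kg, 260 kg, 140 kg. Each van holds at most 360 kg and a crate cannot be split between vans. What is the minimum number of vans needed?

7

Total = 320 + 310 + 300 + 270 + 260 + 210 + 140 + 110 = 1920 kg.
Lower bound: ⌈1920/360⌉ = 6 vans.
A packing using 7 vans:
  van 1: 320 = 320
  van 2: 310 = 310
  van 3: 300 = 300
  van 4: 270 = 270
  van 5: 260 = 260
  van 6: 210 + 140 = 350
  van 7: 110 = 110
No arrangement into 6 vans stays within capacity, so 7 is optimal.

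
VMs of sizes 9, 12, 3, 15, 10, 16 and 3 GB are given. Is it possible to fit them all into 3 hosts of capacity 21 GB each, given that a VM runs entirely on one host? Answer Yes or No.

Total = 68 GB; ⌈68/21⌉ = 4.
At least 4 hosts are required, but only 3 are allowed.

No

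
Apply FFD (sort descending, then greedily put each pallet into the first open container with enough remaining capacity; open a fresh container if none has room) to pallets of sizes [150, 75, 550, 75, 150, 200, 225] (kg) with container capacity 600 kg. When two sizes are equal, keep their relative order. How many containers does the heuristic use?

Sorted descending: 550, 225, 200, 150, 150, 75, 75.
  550 → container 1 (new)  [load 550/600]
  225 → container 2 (new)  [load 225/600]
  200 → container 2  [load 425/600]
  150 → container 2  [load 575/600]
  150 → container 3 (new)  [load 150/600]
  75 → container 3  [load 225/600]
  75 → container 3  [load 300/600]
3 containers opened.

3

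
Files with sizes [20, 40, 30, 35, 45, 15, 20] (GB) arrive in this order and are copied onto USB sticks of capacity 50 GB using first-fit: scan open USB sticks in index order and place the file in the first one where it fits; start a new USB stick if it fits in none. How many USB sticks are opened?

5

  20 → USB stick 1 (new)  [load 20/50]
  40 → USB stick 2 (new)  [load 40/50]
  30 → USB stick 1  [load 50/50]
  35 → USB stick 3 (new)  [load 35/50]
  45 → USB stick 4 (new)  [load 45/50]
  15 → USB stick 3  [load 50/50]
  20 → USB stick 5 (new)  [load 20/50]
5 USB sticks opened.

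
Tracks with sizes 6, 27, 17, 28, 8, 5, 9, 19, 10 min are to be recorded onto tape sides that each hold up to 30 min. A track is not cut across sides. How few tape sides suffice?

Total = 28 + 27 + 19 + 17 + 10 + 9 + 8 + 6 + 5 = 129 min.
Lower bound: ⌈129/30⌉ = 5 tape sides.
A packing using 5 tape sides:
  side 1: 28 = 28
  side 2: 27 = 27
  side 3: 19 + 10 = 29
  side 4: 17 + 9 = 26
  side 5: 8 + 6 + 5 = 19
This matches the lower bound, so 5 is optimal.

5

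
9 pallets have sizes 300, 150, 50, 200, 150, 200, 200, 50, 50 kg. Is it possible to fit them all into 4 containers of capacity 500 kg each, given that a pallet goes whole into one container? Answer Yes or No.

A valid assignment using 3 containers:
  container 1: 300 + 200 = 500
  container 2: 200 + 200 + 50 + 50 = 500
  container 3: 150 + 150 + 50 = 350
That uses only 3 ≤ 4, so 4 containers are enough.

Yes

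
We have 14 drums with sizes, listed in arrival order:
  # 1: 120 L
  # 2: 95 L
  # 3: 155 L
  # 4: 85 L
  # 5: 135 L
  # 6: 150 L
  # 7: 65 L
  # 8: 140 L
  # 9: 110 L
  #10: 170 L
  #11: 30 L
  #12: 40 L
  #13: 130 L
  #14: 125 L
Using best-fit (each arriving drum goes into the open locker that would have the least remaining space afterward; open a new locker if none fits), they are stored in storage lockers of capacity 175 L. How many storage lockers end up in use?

  120 → locker 1 (new)  [load 120/175]
  95 → locker 2 (new)  [load 95/175]
  155 → locker 3 (new)  [load 155/175]
  85 → locker 4 (new)  [load 85/175]
  135 → locker 5 (new)  [load 135/175]
  150 → locker 6 (new)  [load 150/175]
  65 → locker 2  [load 160/175]
  140 → locker 7 (new)  [load 140/175]
  110 → locker 8 (new)  [load 110/175]
  170 → locker 9 (new)  [load 170/175]
  30 → locker 7  [load 170/175]
  40 → locker 5  [load 175/175]
  130 → locker 10 (new)  [load 130/175]
  125 → locker 11 (new)  [load 125/175]
11 storage lockers opened.

11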